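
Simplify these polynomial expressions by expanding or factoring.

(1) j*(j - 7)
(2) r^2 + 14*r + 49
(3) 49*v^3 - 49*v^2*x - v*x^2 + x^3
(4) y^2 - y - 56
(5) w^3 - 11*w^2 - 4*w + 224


(1) = j^2 - 7*j
(2) = (r + 7)^2
(3) = (-7*v + x)*(-v + x)*(7*v + x)
(4) = (y - 8)*(y + 7)
(5) = (w - 8)*(w - 7)*(w + 4)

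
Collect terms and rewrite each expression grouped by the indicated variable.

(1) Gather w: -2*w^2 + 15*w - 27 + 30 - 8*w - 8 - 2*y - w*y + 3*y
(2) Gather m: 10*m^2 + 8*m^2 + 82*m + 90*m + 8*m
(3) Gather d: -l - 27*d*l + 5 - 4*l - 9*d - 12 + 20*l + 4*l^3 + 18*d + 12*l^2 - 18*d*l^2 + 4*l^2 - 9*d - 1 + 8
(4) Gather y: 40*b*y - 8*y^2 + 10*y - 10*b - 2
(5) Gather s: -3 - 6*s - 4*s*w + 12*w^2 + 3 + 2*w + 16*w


(1) = -2*w^2 + w*(7 - y) + y - 5
(2) = 18*m^2 + 180*m
(3) = d*(-18*l^2 - 27*l) + 4*l^3 + 16*l^2 + 15*l
(4) = -10*b - 8*y^2 + y*(40*b + 10) - 2
(5) = s*(-4*w - 6) + 12*w^2 + 18*w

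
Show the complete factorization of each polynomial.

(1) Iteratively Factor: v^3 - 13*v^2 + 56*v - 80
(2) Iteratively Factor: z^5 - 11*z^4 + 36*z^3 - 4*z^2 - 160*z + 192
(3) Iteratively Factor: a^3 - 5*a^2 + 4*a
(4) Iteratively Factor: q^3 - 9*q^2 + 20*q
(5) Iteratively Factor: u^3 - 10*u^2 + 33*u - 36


(1) = (v - 5)*(v^2 - 8*v + 16) = (v - 5)*(v - 4)*(v - 4)
(2) = (z - 2)*(z^4 - 9*z^3 + 18*z^2 + 32*z - 96) = (z - 2)*(z + 2)*(z^3 - 11*z^2 + 40*z - 48) = (z - 3)*(z - 2)*(z + 2)*(z^2 - 8*z + 16) = (z - 4)*(z - 3)*(z - 2)*(z + 2)*(z - 4)
(3) = (a - 4)*(a^2 - a) = a*(a - 4)*(a - 1)
(4) = (q - 4)*(q^2 - 5*q) = (q - 5)*(q - 4)*(q)
(5) = (u - 3)*(u^2 - 7*u + 12) = (u - 3)^2*(u - 4)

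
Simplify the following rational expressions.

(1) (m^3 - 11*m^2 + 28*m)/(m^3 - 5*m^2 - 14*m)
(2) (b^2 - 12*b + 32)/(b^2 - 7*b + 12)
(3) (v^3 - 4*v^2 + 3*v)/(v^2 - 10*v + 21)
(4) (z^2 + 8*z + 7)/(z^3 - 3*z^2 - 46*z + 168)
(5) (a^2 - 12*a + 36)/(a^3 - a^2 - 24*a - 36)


(1) = (m - 4)/(m + 2)
(2) = (b - 8)/(b - 3)
(3) = (v^2 - v)/(v - 7)
(4) = (z + 1)/(z^2 - 10*z + 24)
(5) = (a - 6)/(a^2 + 5*a + 6)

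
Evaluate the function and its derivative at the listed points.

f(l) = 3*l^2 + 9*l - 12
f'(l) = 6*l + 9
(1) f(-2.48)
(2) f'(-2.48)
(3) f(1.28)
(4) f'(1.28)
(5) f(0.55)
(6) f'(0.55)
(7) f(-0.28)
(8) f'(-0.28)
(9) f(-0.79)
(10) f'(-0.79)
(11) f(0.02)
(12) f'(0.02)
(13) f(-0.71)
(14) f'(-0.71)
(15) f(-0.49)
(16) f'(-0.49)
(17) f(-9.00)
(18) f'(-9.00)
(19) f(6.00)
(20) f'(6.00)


(1) = -15.87
(2) = -5.88
(3) = 4.44
(4) = 16.68
(5) = -6.14
(6) = 12.30
(7) = -14.28
(8) = 7.32
(9) = -17.24
(10) = 4.26
(11) = -11.82
(12) = 9.12
(13) = -16.88
(14) = 4.74
(15) = -15.69
(16) = 6.06
(17) = 150.00
(18) = -45.00
(19) = 150.00
(20) = 45.00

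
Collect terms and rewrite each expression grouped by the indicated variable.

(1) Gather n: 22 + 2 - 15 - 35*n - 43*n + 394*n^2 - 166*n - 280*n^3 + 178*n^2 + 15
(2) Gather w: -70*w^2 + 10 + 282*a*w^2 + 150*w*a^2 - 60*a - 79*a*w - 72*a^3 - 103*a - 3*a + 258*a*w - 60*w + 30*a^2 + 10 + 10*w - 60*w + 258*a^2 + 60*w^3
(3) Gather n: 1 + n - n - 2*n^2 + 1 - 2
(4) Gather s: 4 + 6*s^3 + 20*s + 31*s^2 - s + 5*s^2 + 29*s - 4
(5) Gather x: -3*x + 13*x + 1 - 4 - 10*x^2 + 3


(1) = -280*n^3 + 572*n^2 - 244*n + 24
(2) = -72*a^3 + 288*a^2 - 166*a + 60*w^3 + w^2*(282*a - 70) + w*(150*a^2 + 179*a - 110) + 20
(3) = -2*n^2
(4) = 6*s^3 + 36*s^2 + 48*s
(5) = -10*x^2 + 10*x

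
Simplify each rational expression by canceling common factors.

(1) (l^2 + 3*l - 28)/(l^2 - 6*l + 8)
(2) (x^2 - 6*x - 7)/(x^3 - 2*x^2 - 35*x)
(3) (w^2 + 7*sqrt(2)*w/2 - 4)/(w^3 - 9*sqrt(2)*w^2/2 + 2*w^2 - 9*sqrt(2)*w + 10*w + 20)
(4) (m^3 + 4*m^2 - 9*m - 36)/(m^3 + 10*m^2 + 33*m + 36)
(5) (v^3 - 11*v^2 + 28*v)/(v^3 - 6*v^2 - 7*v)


(1) = (l + 7)/(l - 2)
(2) = (x + 1)/(x^2 + 5*x)
(3) = (4*w^2 + 14*sqrt(2)*w - 16)/(4*w^3 + w^2*(8 - 18*sqrt(2)) + w*(40 - 36*sqrt(2)) + 80)
(4) = (m - 3)/(m + 3)
(5) = (v - 4)/(v + 1)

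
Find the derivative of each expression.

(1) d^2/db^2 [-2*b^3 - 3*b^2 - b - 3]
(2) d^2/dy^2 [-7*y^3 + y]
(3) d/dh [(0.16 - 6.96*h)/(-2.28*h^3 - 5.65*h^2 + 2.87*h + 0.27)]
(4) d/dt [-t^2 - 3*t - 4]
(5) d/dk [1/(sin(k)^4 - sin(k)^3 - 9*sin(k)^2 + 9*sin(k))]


(1) = -12*b - 6
(2) = -42*y
(3) = (-31.7376*h^3 - 38.2296*h^2 + 1.808*h - 2.3384)/(5.1984*h^6 + 25.764*h^5 + 18.8353*h^4 - 33.6622*h^3 + 5.1859*h^2 + 1.5498*h + 0.0729)
(4) = -2*t - 3
(5) = (-4*sin(k)^3 + 3*sin(k)^2 + 18*sin(k) - 9)*cos(k)/((sin(k)^3 - sin(k)^2 - 9*sin(k) + 9)^2*sin(k)^2)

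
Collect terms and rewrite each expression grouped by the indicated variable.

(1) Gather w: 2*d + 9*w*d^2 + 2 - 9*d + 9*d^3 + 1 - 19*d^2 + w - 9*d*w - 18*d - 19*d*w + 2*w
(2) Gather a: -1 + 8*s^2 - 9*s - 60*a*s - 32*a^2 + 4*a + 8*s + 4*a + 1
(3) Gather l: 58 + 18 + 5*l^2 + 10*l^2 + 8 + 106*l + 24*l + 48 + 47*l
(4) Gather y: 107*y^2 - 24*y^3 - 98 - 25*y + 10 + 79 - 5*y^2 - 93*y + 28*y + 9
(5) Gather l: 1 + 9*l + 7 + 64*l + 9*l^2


(1) = 9*d^3 - 19*d^2 - 25*d + w*(9*d^2 - 28*d + 3) + 3
(2) = -32*a^2 + a*(8 - 60*s) + 8*s^2 - s
(3) = 15*l^2 + 177*l + 132
(4) = -24*y^3 + 102*y^2 - 90*y
(5) = 9*l^2 + 73*l + 8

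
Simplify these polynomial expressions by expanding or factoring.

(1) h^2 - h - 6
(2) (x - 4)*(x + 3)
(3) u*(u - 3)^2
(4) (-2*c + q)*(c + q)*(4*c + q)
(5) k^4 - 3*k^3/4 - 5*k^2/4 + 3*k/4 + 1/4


(1) = (h - 3)*(h + 2)
(2) = x^2 - x - 12
(3) = u^3 - 6*u^2 + 9*u
(4) = -8*c^3 - 6*c^2*q + 3*c*q^2 + q^3
(5) = (k - 1)^2*(k + 1/4)*(k + 1)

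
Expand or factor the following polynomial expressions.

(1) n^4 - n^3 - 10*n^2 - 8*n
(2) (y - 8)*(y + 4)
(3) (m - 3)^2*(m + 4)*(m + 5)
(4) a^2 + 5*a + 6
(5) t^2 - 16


(1) = n*(n - 4)*(n + 1)*(n + 2)
(2) = y^2 - 4*y - 32
(3) = m^4 + 3*m^3 - 25*m^2 - 39*m + 180
(4) = (a + 2)*(a + 3)
(5) = (t - 4)*(t + 4)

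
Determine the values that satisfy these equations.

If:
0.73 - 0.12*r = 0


Then:
r = 6.08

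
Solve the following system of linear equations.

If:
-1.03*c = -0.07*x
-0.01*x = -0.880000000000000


Then:
c = 5.98
x = 88.00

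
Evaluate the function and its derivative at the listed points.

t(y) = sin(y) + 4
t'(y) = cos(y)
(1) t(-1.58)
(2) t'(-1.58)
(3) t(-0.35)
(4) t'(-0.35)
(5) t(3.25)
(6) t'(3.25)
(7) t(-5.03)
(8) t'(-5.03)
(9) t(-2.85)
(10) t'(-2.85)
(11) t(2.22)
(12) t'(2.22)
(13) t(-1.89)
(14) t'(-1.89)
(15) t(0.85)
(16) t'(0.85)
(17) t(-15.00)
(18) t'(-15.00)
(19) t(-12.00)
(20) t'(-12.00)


(1) = 3.00
(2) = -0.01
(3) = 3.66
(4) = 0.94
(5) = 3.89
(6) = -0.99
(7) = 4.95
(8) = 0.31
(9) = 3.71
(10) = -0.96
(11) = 4.80
(12) = -0.60
(13) = 3.05
(14) = -0.31
(15) = 4.75
(16) = 0.66
(17) = 3.35
(18) = -0.76
(19) = 4.54
(20) = 0.84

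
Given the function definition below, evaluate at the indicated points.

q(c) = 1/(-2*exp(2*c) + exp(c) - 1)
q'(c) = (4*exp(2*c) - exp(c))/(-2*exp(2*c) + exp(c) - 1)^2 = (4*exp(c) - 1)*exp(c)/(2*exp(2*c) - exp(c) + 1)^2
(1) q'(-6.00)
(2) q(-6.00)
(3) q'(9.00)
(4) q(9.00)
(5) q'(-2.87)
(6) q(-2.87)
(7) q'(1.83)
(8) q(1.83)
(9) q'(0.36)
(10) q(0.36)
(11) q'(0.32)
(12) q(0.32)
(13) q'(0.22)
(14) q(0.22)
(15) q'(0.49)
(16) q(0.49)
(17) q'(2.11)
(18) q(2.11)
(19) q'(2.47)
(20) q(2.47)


(1) = -0.00
(2) = -1.00
(3) = 0.00
(4) = -0.00
(5) = -0.05
(6) = -1.05
(7) = 0.03
(8) = -0.01
(9) = 0.50
(10) = -0.27
(11) = 0.53
(12) = -0.29
(13) = 0.61
(14) = -0.35
(15) = 0.41
(16) = -0.21
(17) = 0.02
(18) = -0.01
(19) = 0.01
(20) = -0.00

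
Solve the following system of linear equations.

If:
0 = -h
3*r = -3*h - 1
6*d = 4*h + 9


Then:
d = 3/2
h = 0
r = -1/3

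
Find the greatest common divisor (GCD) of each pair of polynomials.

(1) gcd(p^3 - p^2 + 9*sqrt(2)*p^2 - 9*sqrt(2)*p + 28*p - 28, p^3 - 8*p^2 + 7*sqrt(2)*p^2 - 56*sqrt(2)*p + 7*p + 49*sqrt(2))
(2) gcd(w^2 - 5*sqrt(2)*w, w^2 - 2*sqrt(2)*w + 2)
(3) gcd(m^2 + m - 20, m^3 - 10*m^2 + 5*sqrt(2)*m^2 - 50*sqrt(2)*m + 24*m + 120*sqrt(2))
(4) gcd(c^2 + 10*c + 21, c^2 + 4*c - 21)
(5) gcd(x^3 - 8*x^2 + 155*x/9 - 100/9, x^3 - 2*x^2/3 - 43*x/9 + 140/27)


(1) = p^2 + p*(-1 + 7*sqrt(2)) - 7*sqrt(2)
(2) = 1
(3) = m - 4
(4) = c + 7
(5) = x^2 - 3*x + 20/9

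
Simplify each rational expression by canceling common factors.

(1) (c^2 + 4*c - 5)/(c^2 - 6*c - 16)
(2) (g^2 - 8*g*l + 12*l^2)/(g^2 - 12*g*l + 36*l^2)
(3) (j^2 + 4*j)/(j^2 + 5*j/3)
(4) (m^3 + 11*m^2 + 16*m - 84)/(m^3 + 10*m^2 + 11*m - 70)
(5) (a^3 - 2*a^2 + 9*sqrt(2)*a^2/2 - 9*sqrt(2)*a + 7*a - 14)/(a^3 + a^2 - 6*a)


(1) = (c^2 + 4*c - 5)/(c^2 - 6*c - 16)
(2) = (g - 2*l)/(g - 6*l)
(3) = (3*j + 12)/(3*j + 5)
(4) = (m + 6)/(m + 5)
(5) = (2*a^2 + 9*sqrt(2)*a + 14)/(2*a^2 + 6*a)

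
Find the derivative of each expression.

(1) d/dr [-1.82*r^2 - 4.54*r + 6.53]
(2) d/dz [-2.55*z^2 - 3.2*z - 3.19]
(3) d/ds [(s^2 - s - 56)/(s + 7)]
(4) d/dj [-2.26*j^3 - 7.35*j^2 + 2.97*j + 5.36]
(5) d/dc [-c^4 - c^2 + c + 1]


(1) = -3.64*r - 4.54
(2) = -5.1*z - 3.2
(3) = 1
(4) = -6.78*j^2 - 14.7*j + 2.97
(5) = -4*c^3 - 2*c + 1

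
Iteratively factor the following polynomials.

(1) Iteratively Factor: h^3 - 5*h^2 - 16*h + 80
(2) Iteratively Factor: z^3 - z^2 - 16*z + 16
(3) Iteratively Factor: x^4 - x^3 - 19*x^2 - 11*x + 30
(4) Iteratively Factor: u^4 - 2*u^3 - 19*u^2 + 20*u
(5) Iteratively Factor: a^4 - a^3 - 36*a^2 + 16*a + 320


(1) = (h - 4)*(h^2 - h - 20) = (h - 5)*(h - 4)*(h + 4)
(2) = (z - 1)*(z^2 - 16) = (z - 4)*(z - 1)*(z + 4)
(3) = (x - 1)*(x^3 - 19*x - 30) = (x - 1)*(x + 3)*(x^2 - 3*x - 10) = (x - 1)*(x + 2)*(x + 3)*(x - 5)
(4) = (u - 1)*(u^3 - u^2 - 20*u) = (u - 5)*(u - 1)*(u^2 + 4*u) = (u - 5)*(u - 1)*(u + 4)*(u)
(5) = (a - 5)*(a^3 + 4*a^2 - 16*a - 64) = (a - 5)*(a + 4)*(a^2 - 16) = (a - 5)*(a + 4)^2*(a - 4)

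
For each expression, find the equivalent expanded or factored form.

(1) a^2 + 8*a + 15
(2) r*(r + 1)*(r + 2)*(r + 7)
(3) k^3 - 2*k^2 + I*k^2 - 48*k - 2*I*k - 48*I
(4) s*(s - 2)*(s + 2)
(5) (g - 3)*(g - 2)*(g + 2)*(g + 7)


(1) = (a + 3)*(a + 5)
(2) = r^4 + 10*r^3 + 23*r^2 + 14*r
(3) = (k - 8)*(k + 6)*(k + I)
(4) = s^3 - 4*s
(5) = g^4 + 4*g^3 - 25*g^2 - 16*g + 84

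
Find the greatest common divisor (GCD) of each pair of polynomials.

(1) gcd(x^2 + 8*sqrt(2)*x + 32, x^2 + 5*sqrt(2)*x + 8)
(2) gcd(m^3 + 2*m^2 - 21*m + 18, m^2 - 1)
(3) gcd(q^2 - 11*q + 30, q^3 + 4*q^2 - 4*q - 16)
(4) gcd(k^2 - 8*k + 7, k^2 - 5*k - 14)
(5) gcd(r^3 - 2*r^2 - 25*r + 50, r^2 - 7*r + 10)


(1) = x + 4*sqrt(2)
(2) = gcd((m - 3)*(m - 1)*(m + 6), (m - 1)*(m + 1)) = m - 1
(3) = 1
(4) = gcd((k - 7)*(k - 1), (k - 7)*(k + 2)) = k - 7
(5) = r^2 - 7*r + 10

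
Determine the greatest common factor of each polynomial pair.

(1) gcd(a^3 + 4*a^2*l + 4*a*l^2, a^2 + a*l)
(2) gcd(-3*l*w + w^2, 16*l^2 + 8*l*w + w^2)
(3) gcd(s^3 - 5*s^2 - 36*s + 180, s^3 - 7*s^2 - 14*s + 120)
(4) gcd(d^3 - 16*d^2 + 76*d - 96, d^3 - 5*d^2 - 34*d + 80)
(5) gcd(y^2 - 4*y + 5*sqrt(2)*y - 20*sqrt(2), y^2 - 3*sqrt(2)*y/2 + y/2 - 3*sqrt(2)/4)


(1) = a
(2) = gcd(w*(-3*l + w), (4*l + w)^2) = 1
(3) = s^2 - 11*s + 30
(4) = d^2 - 10*d + 16
(5) = 1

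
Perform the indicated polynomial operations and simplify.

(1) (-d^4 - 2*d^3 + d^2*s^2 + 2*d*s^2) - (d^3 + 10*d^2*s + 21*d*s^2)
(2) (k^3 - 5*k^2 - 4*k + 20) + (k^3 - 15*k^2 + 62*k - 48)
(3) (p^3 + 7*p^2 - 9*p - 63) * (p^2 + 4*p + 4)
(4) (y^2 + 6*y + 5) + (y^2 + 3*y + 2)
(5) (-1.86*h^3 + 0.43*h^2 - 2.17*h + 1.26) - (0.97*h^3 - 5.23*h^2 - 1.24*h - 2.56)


(1) = -d^4 - 3*d^3 + d^2*s^2 - 10*d^2*s - 19*d*s^2
(2) = 2*k^3 - 20*k^2 + 58*k - 28
(3) = p^5 + 11*p^4 + 23*p^3 - 71*p^2 - 288*p - 252
(4) = 2*y^2 + 9*y + 7
(5) = -2.83*h^3 + 5.66*h^2 - 0.93*h + 3.82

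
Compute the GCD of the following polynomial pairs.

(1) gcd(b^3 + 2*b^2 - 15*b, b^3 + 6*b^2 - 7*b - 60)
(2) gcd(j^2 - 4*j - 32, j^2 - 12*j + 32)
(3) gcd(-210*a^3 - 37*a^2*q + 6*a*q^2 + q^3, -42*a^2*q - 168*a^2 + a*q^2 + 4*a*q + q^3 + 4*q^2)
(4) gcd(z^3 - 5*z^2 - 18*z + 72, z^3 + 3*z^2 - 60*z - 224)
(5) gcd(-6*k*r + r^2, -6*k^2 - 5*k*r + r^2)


(1) = gcd(b*(b - 3)*(b + 5), (b - 3)*(b + 4)*(b + 5)) = b^2 + 2*b - 15
(2) = gcd((j - 8)*(j + 4), (j - 8)*(j - 4)) = j - 8
(3) = gcd((-6*a + q)*(5*a + q)*(7*a + q), (-6*a + q)*(7*a + q)*(q + 4)) = -42*a^2 + a*q + q^2
(4) = gcd((z - 6)*(z - 3)*(z + 4), (z - 8)*(z + 4)*(z + 7)) = z + 4
(5) = -6*k + r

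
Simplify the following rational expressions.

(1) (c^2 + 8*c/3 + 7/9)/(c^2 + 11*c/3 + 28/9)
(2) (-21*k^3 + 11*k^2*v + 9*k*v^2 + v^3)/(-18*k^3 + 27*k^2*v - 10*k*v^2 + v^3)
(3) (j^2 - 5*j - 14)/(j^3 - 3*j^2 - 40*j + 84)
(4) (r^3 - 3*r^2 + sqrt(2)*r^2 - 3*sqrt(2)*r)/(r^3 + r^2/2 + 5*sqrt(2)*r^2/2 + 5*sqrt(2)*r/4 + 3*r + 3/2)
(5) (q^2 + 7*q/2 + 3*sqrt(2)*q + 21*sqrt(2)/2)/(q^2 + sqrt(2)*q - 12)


(1) = (3*c + 1)/(3*c + 4)
(2) = (21*k^2 + 10*k*v + v^2)/(18*k^2 - 9*k*v + v^2)
(3) = (j + 2)/(j^2 + 4*j - 12)
(4) = (4*r^2 - 12*r)/(4*r^2 + r*(2 + 6*sqrt(2)) + 3*sqrt(2))
(5) = (2*q + 7)/(2*q - 4*sqrt(2))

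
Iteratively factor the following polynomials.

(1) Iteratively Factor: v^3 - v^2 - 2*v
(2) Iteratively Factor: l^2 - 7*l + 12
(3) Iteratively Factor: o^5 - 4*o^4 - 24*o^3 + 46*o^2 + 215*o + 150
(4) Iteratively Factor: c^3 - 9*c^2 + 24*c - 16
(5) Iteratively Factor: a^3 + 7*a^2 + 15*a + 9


(1) = (v - 2)*(v^2 + v) = (v - 2)*(v + 1)*(v)
(2) = (l - 3)*(l - 4)
(3) = (o + 1)*(o^4 - 5*o^3 - 19*o^2 + 65*o + 150) = (o - 5)*(o + 1)*(o^3 - 19*o - 30) = (o - 5)*(o + 1)*(o + 3)*(o^2 - 3*o - 10) = (o - 5)*(o + 1)*(o + 2)*(o + 3)*(o - 5)
(4) = (c - 4)*(c^2 - 5*c + 4) = (c - 4)*(c - 1)*(c - 4)
(5) = (a + 3)*(a^2 + 4*a + 3) = (a + 1)*(a + 3)*(a + 3)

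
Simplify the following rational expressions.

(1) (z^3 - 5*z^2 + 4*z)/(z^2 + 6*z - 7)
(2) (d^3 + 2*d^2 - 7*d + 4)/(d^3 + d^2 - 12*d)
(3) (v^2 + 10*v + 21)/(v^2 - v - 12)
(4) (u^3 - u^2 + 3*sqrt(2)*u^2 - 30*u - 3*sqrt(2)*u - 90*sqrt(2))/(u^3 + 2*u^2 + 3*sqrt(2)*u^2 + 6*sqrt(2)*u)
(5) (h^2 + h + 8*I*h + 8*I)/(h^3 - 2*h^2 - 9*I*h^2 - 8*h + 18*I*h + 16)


(1) = (z^2 - 4*z)/(z + 7)
(2) = (d^2 - 2*d + 1)/(d^2 - 3*d)
(3) = (v + 7)/(v - 4)
(4) = (u^2 - u - 30)/(u^2 + 2*u)
(5) = (h^2 + h*(1 + 8*I) + 8*I)/(h^3 + h^2*(-2 - 9*I) + h*(-8 + 18*I) + 16)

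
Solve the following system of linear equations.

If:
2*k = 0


Then:
k = 0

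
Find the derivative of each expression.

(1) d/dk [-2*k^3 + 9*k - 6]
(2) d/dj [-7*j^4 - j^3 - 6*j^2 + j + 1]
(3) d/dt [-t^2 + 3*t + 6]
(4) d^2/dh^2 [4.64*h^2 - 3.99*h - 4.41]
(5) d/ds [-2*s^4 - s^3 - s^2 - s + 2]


(1) = 9 - 6*k^2
(2) = -28*j^3 - 3*j^2 - 12*j + 1
(3) = 3 - 2*t
(4) = 9.28000000000000
(5) = -8*s^3 - 3*s^2 - 2*s - 1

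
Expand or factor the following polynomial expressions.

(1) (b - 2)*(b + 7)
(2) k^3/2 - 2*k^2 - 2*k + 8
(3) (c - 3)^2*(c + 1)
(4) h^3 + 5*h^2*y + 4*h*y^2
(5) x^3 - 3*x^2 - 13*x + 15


(1) = b^2 + 5*b - 14
(2) = (k/2 + 1)*(k - 4)*(k - 2)
(3) = c^3 - 5*c^2 + 3*c + 9
(4) = h*(h + y)*(h + 4*y)
(5) = (x - 5)*(x - 1)*(x + 3)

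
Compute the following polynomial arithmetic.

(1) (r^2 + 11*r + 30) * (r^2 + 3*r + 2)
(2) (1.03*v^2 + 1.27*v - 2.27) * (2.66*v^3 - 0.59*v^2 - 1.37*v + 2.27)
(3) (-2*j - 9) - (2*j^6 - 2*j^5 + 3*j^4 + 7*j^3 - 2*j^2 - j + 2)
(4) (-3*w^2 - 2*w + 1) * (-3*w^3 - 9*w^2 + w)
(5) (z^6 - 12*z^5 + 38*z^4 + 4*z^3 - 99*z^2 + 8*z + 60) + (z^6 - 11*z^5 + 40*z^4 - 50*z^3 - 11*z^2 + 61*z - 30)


(1) = r^4 + 14*r^3 + 65*r^2 + 112*r + 60
(2) = 2.7398*v^5 + 2.7705*v^4 - 8.1986*v^3 + 1.9375*v^2 + 5.9928*v - 5.1529
(3) = -2*j^6 + 2*j^5 - 3*j^4 - 7*j^3 + 2*j^2 - j - 11
(4) = 9*w^5 + 33*w^4 + 12*w^3 - 11*w^2 + w
(5) = 2*z^6 - 23*z^5 + 78*z^4 - 46*z^3 - 110*z^2 + 69*z + 30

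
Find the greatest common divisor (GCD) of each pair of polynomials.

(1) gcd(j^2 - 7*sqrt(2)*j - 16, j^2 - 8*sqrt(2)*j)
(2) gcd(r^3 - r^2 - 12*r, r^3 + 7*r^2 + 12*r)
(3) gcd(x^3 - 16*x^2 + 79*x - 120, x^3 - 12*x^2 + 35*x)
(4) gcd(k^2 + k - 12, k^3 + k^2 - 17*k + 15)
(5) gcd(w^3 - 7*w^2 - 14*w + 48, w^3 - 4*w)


(1) = j - 8*sqrt(2)
(2) = r^2 + 3*r
(3) = x - 5
(4) = gcd((k - 3)*(k + 4), (k - 3)*(k - 1)*(k + 5)) = k - 3
(5) = w - 2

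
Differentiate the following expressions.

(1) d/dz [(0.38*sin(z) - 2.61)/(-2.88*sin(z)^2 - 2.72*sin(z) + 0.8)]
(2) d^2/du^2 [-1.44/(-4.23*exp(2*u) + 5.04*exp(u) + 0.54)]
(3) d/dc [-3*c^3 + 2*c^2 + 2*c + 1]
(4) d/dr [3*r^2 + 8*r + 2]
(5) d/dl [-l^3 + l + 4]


(1) = (1.0944*sin(z)^2 - 15.0336*sin(z) - 6.7952)*cos(z)/(8.2944*sin(z)^4 + 15.6672*sin(z)^3 + 2.7904*sin(z)^2 - 4.352*sin(z) + 0.64)
(2) = ((7.2576 - 24.3648*exp(u))*(-4.23*exp(2*u) + 5.04*exp(u) + 0.54) - 1.44*(8.46*exp(u) - 5.04)*(16.92*exp(u) - 10.08)*exp(u))*exp(u)/(-4.23*exp(2*u) + 5.04*exp(u) + 0.54)^3
(3) = -9*c^2 + 4*c + 2
(4) = 6*r + 8
(5) = 1 - 3*l^2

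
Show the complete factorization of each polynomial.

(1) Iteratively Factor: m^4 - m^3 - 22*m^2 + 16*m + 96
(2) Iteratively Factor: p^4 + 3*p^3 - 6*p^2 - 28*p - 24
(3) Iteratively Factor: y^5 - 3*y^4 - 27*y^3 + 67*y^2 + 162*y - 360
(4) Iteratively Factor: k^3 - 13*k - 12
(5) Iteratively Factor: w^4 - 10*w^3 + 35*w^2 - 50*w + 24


(1) = (m - 4)*(m^3 + 3*m^2 - 10*m - 24) = (m - 4)*(m + 2)*(m^2 + m - 12) = (m - 4)*(m - 3)*(m + 2)*(m + 4)
(2) = (p + 2)*(p^3 + p^2 - 8*p - 12) = (p + 2)^2*(p^2 - p - 6) = (p - 3)*(p + 2)^2*(p + 2)
(3) = (y - 3)*(y^4 - 27*y^2 - 14*y + 120) = (y - 3)*(y + 4)*(y^3 - 4*y^2 - 11*y + 30) = (y - 3)*(y - 2)*(y + 4)*(y^2 - 2*y - 15) = (y - 3)*(y - 2)*(y + 3)*(y + 4)*(y - 5)
(4) = (k + 1)*(k^2 - k - 12) = (k + 1)*(k + 3)*(k - 4)
(5) = (w - 4)*(w^3 - 6*w^2 + 11*w - 6) = (w - 4)*(w - 2)*(w^2 - 4*w + 3) = (w - 4)*(w - 2)*(w - 1)*(w - 3)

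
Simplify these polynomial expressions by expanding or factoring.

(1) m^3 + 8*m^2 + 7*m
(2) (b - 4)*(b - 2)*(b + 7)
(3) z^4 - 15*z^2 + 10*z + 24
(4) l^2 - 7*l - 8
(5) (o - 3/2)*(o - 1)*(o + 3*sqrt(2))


(1) = m*(m + 1)*(m + 7)
(2) = b^3 + b^2 - 34*b + 56
(3) = (z - 3)*(z - 2)*(z + 1)*(z + 4)
(4) = (l - 8)*(l + 1)
(5) = o^3 - 5*o^2/2 + 3*sqrt(2)*o^2 - 15*sqrt(2)*o/2 + 3*o/2 + 9*sqrt(2)/2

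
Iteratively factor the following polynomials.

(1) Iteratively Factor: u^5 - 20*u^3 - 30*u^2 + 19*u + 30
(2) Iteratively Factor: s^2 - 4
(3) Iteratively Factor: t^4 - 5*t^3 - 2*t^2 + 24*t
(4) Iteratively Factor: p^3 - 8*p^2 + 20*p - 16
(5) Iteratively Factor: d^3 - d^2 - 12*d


(1) = (u - 1)*(u^4 + u^3 - 19*u^2 - 49*u - 30) = (u - 5)*(u - 1)*(u^3 + 6*u^2 + 11*u + 6) = (u - 5)*(u - 1)*(u + 3)*(u^2 + 3*u + 2) = (u - 5)*(u - 1)*(u + 2)*(u + 3)*(u + 1)
(2) = (s + 2)*(s - 2)
(3) = (t - 3)*(t^3 - 2*t^2 - 8*t) = (t - 3)*(t + 2)*(t^2 - 4*t) = (t - 4)*(t - 3)*(t + 2)*(t)
(4) = (p - 2)*(p^2 - 6*p + 8) = (p - 4)*(p - 2)*(p - 2)
(5) = (d - 4)*(d^2 + 3*d) = d*(d - 4)*(d + 3)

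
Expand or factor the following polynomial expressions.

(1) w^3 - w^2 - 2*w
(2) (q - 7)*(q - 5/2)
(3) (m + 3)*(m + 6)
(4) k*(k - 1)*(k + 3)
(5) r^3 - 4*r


(1) = w*(w - 2)*(w + 1)
(2) = q^2 - 19*q/2 + 35/2
(3) = m^2 + 9*m + 18
(4) = k^3 + 2*k^2 - 3*k
(5) = r*(r - 2)*(r + 2)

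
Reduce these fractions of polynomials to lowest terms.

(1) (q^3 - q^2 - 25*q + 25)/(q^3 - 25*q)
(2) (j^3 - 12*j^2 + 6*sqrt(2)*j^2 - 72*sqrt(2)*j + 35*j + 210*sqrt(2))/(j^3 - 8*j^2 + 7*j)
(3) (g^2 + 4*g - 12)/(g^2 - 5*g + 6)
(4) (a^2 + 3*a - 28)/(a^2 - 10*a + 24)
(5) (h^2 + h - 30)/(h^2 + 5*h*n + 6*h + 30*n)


(1) = (q - 1)/q
(2) = (j^2 + j*(-5 + 6*sqrt(2)) - 30*sqrt(2))/(j^2 - j)
(3) = (g + 6)/(g - 3)
(4) = (a + 7)/(a - 6)
(5) = (h - 5)/(h + 5*n)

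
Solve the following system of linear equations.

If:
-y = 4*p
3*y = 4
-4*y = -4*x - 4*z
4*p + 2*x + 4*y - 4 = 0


Then:
p = -1/3
x = 0
y = 4/3
z = 4/3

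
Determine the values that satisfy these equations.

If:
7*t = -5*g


Then:
g = -7*t/5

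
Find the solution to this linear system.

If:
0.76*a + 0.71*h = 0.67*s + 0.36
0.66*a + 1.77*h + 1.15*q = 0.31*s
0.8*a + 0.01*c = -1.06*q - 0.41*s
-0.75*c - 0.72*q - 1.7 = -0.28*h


Then:
a = 0.430907975248478*s + 0.436919129656805
c = 0.871517893289512*s - 1.95310264450829
h = 0.482408364522756*s + 0.0393541710715886
q = -0.720227885973281*s - 0.311324789887133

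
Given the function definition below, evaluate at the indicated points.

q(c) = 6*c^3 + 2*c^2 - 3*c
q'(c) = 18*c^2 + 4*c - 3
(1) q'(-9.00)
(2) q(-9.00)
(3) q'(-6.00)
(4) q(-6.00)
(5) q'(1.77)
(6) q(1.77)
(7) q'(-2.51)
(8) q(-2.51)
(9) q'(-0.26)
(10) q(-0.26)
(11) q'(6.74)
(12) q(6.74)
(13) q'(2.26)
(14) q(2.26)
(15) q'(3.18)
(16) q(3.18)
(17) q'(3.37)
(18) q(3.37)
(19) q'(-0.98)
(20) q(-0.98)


(1) = 1419.00
(2) = -4185.00
(3) = 621.00
(4) = -1206.00
(5) = 60.47
(6) = 34.23
(7) = 100.36
(8) = -74.75
(9) = -2.82
(10) = 0.81
(11) = 841.66
(12) = 1907.73
(13) = 97.98
(14) = 72.69
(15) = 191.74
(16) = 203.63
(17) = 214.90
(18) = 242.24
(19) = 10.37
(20) = -0.79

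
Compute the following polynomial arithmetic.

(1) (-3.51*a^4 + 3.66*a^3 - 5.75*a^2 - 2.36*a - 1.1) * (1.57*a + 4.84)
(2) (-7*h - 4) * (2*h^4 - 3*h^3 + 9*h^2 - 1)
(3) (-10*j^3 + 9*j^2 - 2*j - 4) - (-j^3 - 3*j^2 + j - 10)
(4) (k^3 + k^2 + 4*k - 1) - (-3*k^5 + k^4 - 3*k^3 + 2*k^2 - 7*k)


(1) = -5.5107*a^5 - 11.2422*a^4 + 8.6869*a^3 - 31.5352*a^2 - 13.1494*a - 5.324
(2) = -14*h^5 + 13*h^4 - 51*h^3 - 36*h^2 + 7*h + 4
(3) = -9*j^3 + 12*j^2 - 3*j + 6
(4) = 3*k^5 - k^4 + 4*k^3 - k^2 + 11*k - 1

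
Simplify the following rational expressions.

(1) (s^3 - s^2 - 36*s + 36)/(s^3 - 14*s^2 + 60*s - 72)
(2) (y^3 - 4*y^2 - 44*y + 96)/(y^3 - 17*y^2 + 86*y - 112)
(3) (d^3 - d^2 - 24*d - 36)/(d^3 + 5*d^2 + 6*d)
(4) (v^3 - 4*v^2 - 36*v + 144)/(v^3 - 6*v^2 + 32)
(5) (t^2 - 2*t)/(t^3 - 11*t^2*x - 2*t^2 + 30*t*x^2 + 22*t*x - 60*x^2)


(1) = (s^2 + 5*s - 6)/(s^2 - 8*s + 12)
(2) = (y + 6)/(y - 7)
(3) = (d - 6)/d
(4) = (v^2 - 36)/(v^2 - 2*v - 8)
(5) = t/(t^2 - 11*t*x + 30*x^2)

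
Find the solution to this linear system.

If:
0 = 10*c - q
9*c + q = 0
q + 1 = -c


Then:
No Solution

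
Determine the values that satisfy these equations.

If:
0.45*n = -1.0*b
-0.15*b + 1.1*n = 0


Then:
b = 0.00
n = 0.00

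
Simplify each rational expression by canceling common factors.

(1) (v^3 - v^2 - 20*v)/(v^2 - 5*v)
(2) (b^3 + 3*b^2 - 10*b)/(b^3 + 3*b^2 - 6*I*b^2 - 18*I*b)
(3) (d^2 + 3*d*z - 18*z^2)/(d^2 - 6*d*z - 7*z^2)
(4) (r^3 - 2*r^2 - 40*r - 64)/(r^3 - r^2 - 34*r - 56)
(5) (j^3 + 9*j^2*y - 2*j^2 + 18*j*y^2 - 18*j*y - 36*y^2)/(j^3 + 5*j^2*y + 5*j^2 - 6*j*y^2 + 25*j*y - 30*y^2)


(1) = v + 4
(2) = (b^2 + 3*b - 10)/(b^2 + b*(3 - 6*I) - 18*I)
(3) = (-d^2 - 3*d*z + 18*z^2)/(-d^2 + 6*d*z + 7*z^2)
(4) = (r - 8)/(r - 7)
(5) = (-j^2 - 3*j*y + 2*j + 6*y)/(-j^2 + j*y - 5*j + 5*y)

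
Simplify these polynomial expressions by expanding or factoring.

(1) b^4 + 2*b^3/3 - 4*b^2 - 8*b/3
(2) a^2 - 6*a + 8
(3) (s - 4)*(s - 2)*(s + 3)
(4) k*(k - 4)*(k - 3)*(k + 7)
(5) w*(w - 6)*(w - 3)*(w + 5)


(1) = b*(b - 2)*(b + 2/3)*(b + 2)
(2) = (a - 4)*(a - 2)
(3) = s^3 - 3*s^2 - 10*s + 24
(4) = k^4 - 37*k^2 + 84*k
(5) = w^4 - 4*w^3 - 27*w^2 + 90*w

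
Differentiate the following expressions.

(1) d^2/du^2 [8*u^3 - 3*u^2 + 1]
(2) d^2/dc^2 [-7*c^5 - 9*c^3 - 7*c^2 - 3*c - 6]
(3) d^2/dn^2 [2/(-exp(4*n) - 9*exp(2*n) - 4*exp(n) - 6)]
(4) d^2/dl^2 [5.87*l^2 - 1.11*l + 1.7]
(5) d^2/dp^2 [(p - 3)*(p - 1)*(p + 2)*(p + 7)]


(1) = 48*u - 6
(2) = -140*c^3 - 54*c - 14
(3) = 8*(-2*(2*exp(3*n) + 9*exp(n) + 2)^2*exp(n) + (4*exp(3*n) + 9*exp(n) + 1)*(exp(4*n) + 9*exp(2*n) + 4*exp(n) + 6))*exp(n)/(exp(4*n) + 9*exp(2*n) + 4*exp(n) + 6)^3
(4) = 11.7400000000000
(5) = 12*p^2 + 30*p - 38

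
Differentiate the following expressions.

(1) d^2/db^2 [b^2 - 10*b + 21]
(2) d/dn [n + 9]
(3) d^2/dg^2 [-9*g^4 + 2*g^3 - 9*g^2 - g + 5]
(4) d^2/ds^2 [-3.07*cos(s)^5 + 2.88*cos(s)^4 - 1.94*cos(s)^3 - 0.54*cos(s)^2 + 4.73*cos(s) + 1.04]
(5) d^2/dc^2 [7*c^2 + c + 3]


(1) = 2
(2) = 1
(3) = -108*g^2 + 12*g - 18
(4) = 76.75*cos(s)^5 - 46.08*cos(s)^4 - 43.94*cos(s)^3 + 36.72*cos(s)^2 - 16.37*cos(s) - 1.08
(5) = 14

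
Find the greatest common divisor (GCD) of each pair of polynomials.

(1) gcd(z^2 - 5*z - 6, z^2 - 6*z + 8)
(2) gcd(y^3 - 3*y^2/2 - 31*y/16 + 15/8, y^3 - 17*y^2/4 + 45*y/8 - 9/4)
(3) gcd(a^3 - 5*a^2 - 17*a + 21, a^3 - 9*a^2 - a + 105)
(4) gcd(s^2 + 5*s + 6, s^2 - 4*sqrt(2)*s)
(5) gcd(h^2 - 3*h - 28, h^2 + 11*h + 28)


(1) = 1
(2) = gcd((y - 2)*(y - 3/4)*(y + 5/4), (y - 2)*(y - 3/2)*(y - 3/4)) = y^2 - 11*y/4 + 3/2
(3) = a^2 - 4*a - 21
(4) = 1
(5) = gcd((h - 7)*(h + 4), (h + 4)*(h + 7)) = h + 4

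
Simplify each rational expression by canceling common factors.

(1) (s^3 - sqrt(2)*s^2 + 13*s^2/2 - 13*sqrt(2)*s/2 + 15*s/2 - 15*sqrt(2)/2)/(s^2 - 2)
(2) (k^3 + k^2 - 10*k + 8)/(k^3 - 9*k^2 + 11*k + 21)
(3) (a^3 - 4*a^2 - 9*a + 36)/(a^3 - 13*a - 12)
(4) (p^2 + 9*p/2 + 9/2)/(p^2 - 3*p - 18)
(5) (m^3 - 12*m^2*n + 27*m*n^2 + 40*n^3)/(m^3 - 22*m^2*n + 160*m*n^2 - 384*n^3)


(1) = (2*s^2 + 13*s + 15)/(2*s + 2*sqrt(2))
(2) = (k^3 + k^2 - 10*k + 8)/(k^3 - 9*k^2 + 11*k + 21)
(3) = (a - 3)/(a + 1)
(4) = (2*p + 3)/(2*p - 12)
(5) = (m^2 - 4*m*n - 5*n^2)/(m^2 - 14*m*n + 48*n^2)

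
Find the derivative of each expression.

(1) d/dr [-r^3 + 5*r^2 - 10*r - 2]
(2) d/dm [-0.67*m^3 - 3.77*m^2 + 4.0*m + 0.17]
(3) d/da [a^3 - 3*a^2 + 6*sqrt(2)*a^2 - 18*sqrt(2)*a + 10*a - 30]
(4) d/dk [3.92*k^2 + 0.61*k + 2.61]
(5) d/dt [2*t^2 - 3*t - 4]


(1) = -3*r^2 + 10*r - 10
(2) = -2.01*m^2 - 7.54*m + 4.0
(3) = 3*a^2 - 6*a + 12*sqrt(2)*a - 18*sqrt(2) + 10
(4) = 7.84*k + 0.61
(5) = 4*t - 3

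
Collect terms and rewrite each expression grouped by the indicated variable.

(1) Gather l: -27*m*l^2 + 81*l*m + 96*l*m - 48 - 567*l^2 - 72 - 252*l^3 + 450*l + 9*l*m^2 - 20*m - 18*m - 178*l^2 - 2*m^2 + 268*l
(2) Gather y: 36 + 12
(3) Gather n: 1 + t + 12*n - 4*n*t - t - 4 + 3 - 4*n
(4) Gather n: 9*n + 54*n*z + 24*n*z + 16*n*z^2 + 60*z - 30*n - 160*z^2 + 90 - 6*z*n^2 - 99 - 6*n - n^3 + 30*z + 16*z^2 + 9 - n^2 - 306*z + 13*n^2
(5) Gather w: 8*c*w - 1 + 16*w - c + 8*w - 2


(1) = -252*l^3 + l^2*(-27*m - 745) + l*(9*m^2 + 177*m + 718) - 2*m^2 - 38*m - 120
(2) = 48
(3) = n*(8 - 4*t)
(4) = -n^3 + n^2*(12 - 6*z) + n*(16*z^2 + 78*z - 27) - 144*z^2 - 216*z
(5) = -c + w*(8*c + 24) - 3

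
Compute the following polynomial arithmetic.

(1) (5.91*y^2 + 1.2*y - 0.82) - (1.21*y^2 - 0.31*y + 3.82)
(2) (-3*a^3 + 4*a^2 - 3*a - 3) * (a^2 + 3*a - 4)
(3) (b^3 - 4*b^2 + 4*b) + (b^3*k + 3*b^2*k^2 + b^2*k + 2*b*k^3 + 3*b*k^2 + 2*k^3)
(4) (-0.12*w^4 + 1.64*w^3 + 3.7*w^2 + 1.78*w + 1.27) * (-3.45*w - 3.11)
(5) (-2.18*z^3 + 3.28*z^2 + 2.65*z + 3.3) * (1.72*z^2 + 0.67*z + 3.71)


(1) = 4.7*y^2 + 1.51*y - 4.64
(2) = -3*a^5 - 5*a^4 + 21*a^3 - 28*a^2 + 3*a + 12
(3) = b^3*k + b^3 + 3*b^2*k^2 + b^2*k - 4*b^2 + 2*b*k^3 + 3*b*k^2 + 4*b + 2*k^3
(4) = 0.414*w^5 - 5.2848*w^4 - 17.8654*w^3 - 17.648*w^2 - 9.9173*w - 3.9497
(5) = -3.7496*z^5 + 4.181*z^4 - 1.3322*z^3 + 19.6203*z^2 + 12.0425*z + 12.243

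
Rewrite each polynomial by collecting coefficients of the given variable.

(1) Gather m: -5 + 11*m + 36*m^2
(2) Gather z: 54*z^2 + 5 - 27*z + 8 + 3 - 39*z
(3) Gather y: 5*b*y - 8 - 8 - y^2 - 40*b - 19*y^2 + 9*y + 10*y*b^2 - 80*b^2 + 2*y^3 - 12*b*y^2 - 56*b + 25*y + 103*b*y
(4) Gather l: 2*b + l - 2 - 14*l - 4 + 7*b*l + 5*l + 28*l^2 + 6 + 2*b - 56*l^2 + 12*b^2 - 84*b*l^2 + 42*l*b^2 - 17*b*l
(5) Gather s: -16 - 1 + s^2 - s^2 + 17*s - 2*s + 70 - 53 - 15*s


(1) = 36*m^2 + 11*m - 5
(2) = 54*z^2 - 66*z + 16
(3) = -80*b^2 - 96*b + 2*y^3 + y^2*(-12*b - 20) + y*(10*b^2 + 108*b + 34) - 16
(4) = 12*b^2 + 4*b + l^2*(-84*b - 28) + l*(42*b^2 - 10*b - 8)
(5) = 0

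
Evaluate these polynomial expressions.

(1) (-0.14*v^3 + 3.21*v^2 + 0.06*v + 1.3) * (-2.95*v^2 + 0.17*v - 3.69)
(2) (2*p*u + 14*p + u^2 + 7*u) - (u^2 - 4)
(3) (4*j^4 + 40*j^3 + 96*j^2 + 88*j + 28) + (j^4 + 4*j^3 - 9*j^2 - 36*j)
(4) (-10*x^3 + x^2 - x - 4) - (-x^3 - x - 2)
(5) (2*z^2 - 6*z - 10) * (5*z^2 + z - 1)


(1) = 0.413*v^5 - 9.4933*v^4 + 0.8853*v^3 - 15.6697*v^2 - 0.0004*v - 4.797
(2) = 2*p*u + 14*p + 7*u + 4
(3) = 5*j^4 + 44*j^3 + 87*j^2 + 52*j + 28
(4) = -9*x^3 + x^2 - 2
(5) = 10*z^4 - 28*z^3 - 58*z^2 - 4*z + 10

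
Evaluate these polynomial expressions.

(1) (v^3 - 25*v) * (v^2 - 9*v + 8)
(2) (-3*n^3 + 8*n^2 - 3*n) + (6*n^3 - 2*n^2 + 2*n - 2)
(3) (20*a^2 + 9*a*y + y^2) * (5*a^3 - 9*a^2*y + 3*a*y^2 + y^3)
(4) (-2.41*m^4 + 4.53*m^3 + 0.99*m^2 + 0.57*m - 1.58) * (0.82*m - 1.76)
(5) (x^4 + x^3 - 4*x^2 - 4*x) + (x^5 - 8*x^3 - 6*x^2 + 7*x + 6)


(1) = v^5 - 9*v^4 - 17*v^3 + 225*v^2 - 200*v
(2) = 3*n^3 + 6*n^2 - n - 2
(3) = 100*a^5 - 135*a^4*y - 16*a^3*y^2 + 38*a^2*y^3 + 12*a*y^4 + y^5
(4) = -1.9762*m^5 + 7.9562*m^4 - 7.161*m^3 - 1.275*m^2 - 2.2988*m + 2.7808
(5) = x^5 + x^4 - 7*x^3 - 10*x^2 + 3*x + 6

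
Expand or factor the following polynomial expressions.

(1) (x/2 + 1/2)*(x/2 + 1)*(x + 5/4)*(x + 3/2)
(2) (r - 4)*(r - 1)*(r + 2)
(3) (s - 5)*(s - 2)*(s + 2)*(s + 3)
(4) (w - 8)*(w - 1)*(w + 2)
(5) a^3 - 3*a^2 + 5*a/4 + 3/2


(1) = x^4/4 + 23*x^3/16 + 97*x^2/32 + 89*x/32 + 15/16
(2) = r^3 - 3*r^2 - 6*r + 8
(3) = s^4 - 2*s^3 - 19*s^2 + 8*s + 60
(4) = w^3 - 7*w^2 - 10*w + 16
(5) = (a - 2)*(a - 3/2)*(a + 1/2)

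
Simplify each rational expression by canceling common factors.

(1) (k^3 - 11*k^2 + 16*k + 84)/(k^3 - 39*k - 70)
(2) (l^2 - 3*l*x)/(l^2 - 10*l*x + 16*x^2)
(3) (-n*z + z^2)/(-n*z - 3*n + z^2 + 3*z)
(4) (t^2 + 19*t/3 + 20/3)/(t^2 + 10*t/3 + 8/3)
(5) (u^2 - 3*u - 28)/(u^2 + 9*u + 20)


(1) = (k - 6)/(k + 5)
(2) = (l^2 - 3*l*x)/(l^2 - 10*l*x + 16*x^2)
(3) = z/(z + 3)
(4) = (t + 5)/(t + 2)
(5) = (u - 7)/(u + 5)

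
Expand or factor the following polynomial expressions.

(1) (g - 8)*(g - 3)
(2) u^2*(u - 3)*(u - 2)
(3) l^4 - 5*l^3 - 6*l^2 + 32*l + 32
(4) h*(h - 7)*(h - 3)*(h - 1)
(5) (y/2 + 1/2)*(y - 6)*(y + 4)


(1) = g^2 - 11*g + 24
(2) = u^4 - 5*u^3 + 6*u^2
(3) = (l - 4)^2*(l + 1)*(l + 2)
(4) = h^4 - 11*h^3 + 31*h^2 - 21*h
(5) = y^3/2 - y^2/2 - 13*y - 12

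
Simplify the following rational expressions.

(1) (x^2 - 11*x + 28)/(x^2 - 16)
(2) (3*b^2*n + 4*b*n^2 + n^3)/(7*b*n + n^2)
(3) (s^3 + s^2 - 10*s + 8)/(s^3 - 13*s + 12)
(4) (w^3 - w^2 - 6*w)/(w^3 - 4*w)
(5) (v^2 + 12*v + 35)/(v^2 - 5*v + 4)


(1) = (x - 7)/(x + 4)
(2) = (3*b^2 + 4*b*n + n^2)/(7*b + n)
(3) = (s - 2)/(s - 3)
(4) = (w - 3)/(w - 2)
(5) = (v^2 + 12*v + 35)/(v^2 - 5*v + 4)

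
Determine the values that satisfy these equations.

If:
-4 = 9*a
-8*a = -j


Then:
a = -4/9
j = -32/9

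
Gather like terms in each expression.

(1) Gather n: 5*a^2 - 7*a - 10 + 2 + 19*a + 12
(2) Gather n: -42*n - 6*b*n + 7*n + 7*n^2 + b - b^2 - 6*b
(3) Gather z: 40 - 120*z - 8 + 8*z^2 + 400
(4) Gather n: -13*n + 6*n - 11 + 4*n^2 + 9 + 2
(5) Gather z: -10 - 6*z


(1) = 5*a^2 + 12*a + 4
(2) = -b^2 - 5*b + 7*n^2 + n*(-6*b - 35)
(3) = 8*z^2 - 120*z + 432
(4) = 4*n^2 - 7*n
(5) = -6*z - 10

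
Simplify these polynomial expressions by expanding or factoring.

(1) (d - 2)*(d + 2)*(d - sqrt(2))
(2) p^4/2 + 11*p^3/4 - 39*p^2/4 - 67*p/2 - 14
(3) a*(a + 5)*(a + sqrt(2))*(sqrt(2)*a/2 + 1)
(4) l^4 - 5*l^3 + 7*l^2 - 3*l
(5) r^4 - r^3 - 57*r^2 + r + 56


(1) = d^3 - sqrt(2)*d^2 - 4*d + 4*sqrt(2)
(2) = (p/2 + 1)*(p - 4)*(p + 1/2)*(p + 7)
(3) = sqrt(2)*a^4/2 + 2*a^3 + 5*sqrt(2)*a^3/2 + sqrt(2)*a^2 + 10*a^2 + 5*sqrt(2)*a
(4) = l*(l - 3)*(l - 1)^2
(5) = (r - 8)*(r - 1)*(r + 1)*(r + 7)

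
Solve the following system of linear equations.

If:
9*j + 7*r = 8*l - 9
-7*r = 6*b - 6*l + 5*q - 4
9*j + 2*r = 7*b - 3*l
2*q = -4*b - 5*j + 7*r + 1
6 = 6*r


Then:
b = 211/134
j = 180/737
l = 3353/1474
q = 177/737
r = 1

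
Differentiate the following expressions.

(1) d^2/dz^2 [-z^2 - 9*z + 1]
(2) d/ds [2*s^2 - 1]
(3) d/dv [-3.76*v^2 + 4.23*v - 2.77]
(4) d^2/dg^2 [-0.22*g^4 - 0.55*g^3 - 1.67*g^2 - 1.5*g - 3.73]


(1) = -2
(2) = 4*s
(3) = 4.23 - 7.52*v
(4) = -2.64*g^2 - 3.3*g - 3.34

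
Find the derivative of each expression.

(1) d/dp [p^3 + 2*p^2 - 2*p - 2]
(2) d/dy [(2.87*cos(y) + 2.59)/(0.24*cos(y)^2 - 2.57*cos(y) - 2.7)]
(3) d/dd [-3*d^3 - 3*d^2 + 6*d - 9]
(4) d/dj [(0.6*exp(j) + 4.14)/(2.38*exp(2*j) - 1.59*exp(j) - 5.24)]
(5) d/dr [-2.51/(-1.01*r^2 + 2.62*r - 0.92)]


(1) = 3*p^2 + 4*p - 2
(2) = (0.6888*cos(y)^2 + 1.2432*cos(y) + 1.0927)*sin(y)/(0.0576*cos(y)^4 - 1.2336*cos(y)^3 + 5.3089*cos(y)^2 + 13.878*cos(y) + 7.29)
(3) = -9*d^2 - 6*d + 6
(4) = (-1.428*exp(2*j) - 19.7064*exp(j) + 3.4386)*exp(j)/(5.6644*exp(4*j) - 7.5684*exp(3*j) - 22.4143*exp(2*j) + 16.6632*exp(j) + 27.4576)
(5) = (6.5762 - 5.0702*r)/(1.01*r^2 - 2.62*r + 0.92)^2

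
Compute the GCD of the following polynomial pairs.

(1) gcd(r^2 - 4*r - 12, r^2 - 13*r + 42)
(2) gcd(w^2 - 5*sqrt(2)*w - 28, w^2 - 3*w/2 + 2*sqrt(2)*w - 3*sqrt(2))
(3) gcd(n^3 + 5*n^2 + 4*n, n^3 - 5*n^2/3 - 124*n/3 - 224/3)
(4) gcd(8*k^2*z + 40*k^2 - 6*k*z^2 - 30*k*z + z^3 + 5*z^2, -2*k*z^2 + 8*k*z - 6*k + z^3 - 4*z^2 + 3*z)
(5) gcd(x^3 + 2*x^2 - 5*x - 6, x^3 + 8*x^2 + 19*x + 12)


(1) = gcd((r - 6)*(r + 2), (r - 7)*(r - 6)) = r - 6
(2) = w + 2*sqrt(2)
(3) = gcd(n*(n + 1)*(n + 4), (n - 8)*(n + 7/3)*(n + 4)) = n + 4
(4) = -2*k + z
(5) = x^2 + 4*x + 3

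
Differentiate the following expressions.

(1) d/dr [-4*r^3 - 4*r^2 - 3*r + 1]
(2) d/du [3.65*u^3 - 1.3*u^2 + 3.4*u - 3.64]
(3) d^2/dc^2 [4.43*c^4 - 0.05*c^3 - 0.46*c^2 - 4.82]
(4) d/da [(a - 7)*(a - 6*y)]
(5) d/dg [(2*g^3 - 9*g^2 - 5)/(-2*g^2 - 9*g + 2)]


(1) = -12*r^2 - 8*r - 3
(2) = 10.95*u^2 - 2.6*u + 3.4
(3) = 53.16*c^2 - 0.3*c - 0.92
(4) = 2*a - 6*y - 7
(5) = (-4*g^4 - 36*g^3 + 93*g^2 - 56*g - 45)/(4*g^4 + 36*g^3 + 73*g^2 - 36*g + 4)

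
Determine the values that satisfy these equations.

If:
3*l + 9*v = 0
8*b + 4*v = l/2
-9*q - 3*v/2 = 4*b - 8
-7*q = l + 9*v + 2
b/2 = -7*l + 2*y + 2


Then:
b = 407/502
l = 888/251
q = 182/251
v = -296/251
y = 23263/2008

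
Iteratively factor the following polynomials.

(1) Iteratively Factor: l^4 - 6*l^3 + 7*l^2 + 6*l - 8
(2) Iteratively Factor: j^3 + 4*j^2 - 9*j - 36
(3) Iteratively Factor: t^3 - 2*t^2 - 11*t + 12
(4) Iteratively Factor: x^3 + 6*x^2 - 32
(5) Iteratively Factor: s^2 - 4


(1) = (l + 1)*(l^3 - 7*l^2 + 14*l - 8) = (l - 1)*(l + 1)*(l^2 - 6*l + 8) = (l - 4)*(l - 1)*(l + 1)*(l - 2)
(2) = (j + 4)*(j^2 - 9) = (j + 3)*(j + 4)*(j - 3)
(3) = (t + 3)*(t^2 - 5*t + 4) = (t - 4)*(t + 3)*(t - 1)
(4) = (x - 2)*(x^2 + 8*x + 16) = (x - 2)*(x + 4)*(x + 4)
(5) = (s + 2)*(s - 2)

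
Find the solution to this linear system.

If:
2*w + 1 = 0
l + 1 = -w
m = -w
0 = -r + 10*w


Then:
l = -1/2
m = 1/2
r = -5
w = -1/2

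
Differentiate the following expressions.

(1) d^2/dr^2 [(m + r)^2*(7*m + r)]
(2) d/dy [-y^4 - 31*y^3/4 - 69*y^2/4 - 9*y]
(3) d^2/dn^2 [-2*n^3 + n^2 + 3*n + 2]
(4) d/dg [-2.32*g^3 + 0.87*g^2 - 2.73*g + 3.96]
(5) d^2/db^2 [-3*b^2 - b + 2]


(1) = 18*m + 6*r
(2) = -4*y^3 - 93*y^2/4 - 69*y/2 - 9
(3) = 2 - 12*n
(4) = -6.96*g^2 + 1.74*g - 2.73
(5) = -6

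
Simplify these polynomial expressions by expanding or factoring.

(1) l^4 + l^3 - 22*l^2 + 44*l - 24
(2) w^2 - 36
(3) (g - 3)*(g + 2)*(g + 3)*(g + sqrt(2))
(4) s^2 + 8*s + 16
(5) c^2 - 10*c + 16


(1) = (l - 2)^2*(l - 1)*(l + 6)
(2) = (w - 6)*(w + 6)
(3) = g^4 + sqrt(2)*g^3 + 2*g^3 - 9*g^2 + 2*sqrt(2)*g^2 - 18*g - 9*sqrt(2)*g - 18*sqrt(2)
(4) = (s + 4)^2
(5) = (c - 8)*(c - 2)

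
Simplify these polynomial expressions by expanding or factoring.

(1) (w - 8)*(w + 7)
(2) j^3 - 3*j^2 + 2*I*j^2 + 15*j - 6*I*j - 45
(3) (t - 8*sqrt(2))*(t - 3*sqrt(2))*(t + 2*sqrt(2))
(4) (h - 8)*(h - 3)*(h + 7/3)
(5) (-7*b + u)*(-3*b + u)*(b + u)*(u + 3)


(1) = w^2 - w - 56
(2) = (j - 3)*(j - 3*I)*(j + 5*I)
(3) = t^3 - 9*sqrt(2)*t^2 + 4*t + 96*sqrt(2)
(4) = h^3 - 26*h^2/3 - 5*h/3 + 56
(5) = 21*b^3*u + 63*b^3 + 11*b^2*u^2 + 33*b^2*u - 9*b*u^3 - 27*b*u^2 + u^4 + 3*u^3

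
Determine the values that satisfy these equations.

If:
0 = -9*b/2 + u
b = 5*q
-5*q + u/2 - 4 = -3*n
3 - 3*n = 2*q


Then:
b = 20/17
n = 43/51
q = 4/17
u = 90/17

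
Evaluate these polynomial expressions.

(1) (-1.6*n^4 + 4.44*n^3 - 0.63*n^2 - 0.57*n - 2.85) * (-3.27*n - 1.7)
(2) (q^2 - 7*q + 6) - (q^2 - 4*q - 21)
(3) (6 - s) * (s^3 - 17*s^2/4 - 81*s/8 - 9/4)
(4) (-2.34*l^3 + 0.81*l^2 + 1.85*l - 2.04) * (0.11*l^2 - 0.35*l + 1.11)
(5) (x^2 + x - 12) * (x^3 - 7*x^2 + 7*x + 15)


(1) = 5.232*n^5 - 11.7988*n^4 - 5.4879*n^3 + 2.9349*n^2 + 10.2885*n + 4.845
(2) = 27 - 3*q
(3) = -s^4 + 41*s^3/4 - 123*s^2/8 - 117*s/2 - 27/2
(4) = -0.2574*l^5 + 0.9081*l^4 - 2.6774*l^3 + 0.0272*l^2 + 2.7675*l - 2.2644
(5) = x^5 - 6*x^4 - 12*x^3 + 106*x^2 - 69*x - 180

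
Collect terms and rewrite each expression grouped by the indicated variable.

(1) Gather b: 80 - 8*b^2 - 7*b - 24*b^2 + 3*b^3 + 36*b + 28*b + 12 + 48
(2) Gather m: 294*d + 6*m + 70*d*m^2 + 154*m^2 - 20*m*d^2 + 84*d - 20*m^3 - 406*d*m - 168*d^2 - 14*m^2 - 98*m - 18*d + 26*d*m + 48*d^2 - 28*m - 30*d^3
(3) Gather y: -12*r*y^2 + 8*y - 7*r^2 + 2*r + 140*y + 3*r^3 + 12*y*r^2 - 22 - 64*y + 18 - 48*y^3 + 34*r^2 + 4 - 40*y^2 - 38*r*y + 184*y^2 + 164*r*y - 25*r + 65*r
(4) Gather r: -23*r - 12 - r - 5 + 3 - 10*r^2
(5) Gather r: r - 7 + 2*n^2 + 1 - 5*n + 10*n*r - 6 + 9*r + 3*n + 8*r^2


(1) = 3*b^3 - 32*b^2 + 57*b + 140
(2) = -30*d^3 - 120*d^2 + 360*d - 20*m^3 + m^2*(70*d + 140) + m*(-20*d^2 - 380*d - 120)
(3) = 3*r^3 + 27*r^2 + 42*r - 48*y^3 + y^2*(144 - 12*r) + y*(12*r^2 + 126*r + 84)
(4) = -10*r^2 - 24*r - 14
(5) = 2*n^2 - 2*n + 8*r^2 + r*(10*n + 10) - 12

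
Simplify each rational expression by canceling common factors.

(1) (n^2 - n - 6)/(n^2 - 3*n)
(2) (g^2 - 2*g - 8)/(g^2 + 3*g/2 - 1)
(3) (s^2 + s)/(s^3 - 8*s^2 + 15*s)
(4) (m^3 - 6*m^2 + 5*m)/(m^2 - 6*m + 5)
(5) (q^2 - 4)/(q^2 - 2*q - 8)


(1) = (n + 2)/n
(2) = (2*g - 8)/(2*g - 1)
(3) = (s + 1)/(s^2 - 8*s + 15)
(4) = m
(5) = (q - 2)/(q - 4)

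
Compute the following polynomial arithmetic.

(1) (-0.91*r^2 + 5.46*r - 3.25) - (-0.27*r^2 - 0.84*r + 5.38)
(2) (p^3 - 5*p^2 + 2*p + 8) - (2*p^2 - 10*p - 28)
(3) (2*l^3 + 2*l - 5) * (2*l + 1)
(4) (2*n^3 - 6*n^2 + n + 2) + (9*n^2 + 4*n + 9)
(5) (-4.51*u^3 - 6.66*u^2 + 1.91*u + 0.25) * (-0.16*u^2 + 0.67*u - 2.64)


(1) = -0.64*r^2 + 6.3*r - 8.63
(2) = p^3 - 7*p^2 + 12*p + 36
(3) = 4*l^4 + 2*l^3 + 4*l^2 - 8*l - 5
(4) = 2*n^3 + 3*n^2 + 5*n + 11
(5) = 0.7216*u^5 - 1.9561*u^4 + 7.1386*u^3 + 18.8221*u^2 - 4.8749*u - 0.66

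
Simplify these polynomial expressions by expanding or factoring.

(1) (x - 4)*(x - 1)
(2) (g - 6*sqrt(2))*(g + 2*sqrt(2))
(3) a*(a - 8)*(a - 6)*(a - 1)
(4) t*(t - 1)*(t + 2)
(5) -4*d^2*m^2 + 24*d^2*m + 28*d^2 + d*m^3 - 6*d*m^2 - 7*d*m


(1) = x^2 - 5*x + 4
(2) = g^2 - 4*sqrt(2)*g - 24
(3) = a^4 - 15*a^3 + 62*a^2 - 48*a
(4) = t^3 + t^2 - 2*t
(5) = (-4*d + m)*(m - 7)*(d*m + d)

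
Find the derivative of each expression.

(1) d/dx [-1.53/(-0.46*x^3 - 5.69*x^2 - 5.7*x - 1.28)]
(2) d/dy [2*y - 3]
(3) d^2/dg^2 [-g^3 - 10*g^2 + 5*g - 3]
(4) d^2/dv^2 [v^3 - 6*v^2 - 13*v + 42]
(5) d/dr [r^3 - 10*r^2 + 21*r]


(1) = (-2.1114*x^2 - 17.4114*x - 8.721)/(0.46*x^3 + 5.69*x^2 + 5.7*x + 1.28)^2
(2) = 2
(3) = -6*g - 20
(4) = 6*v - 12
(5) = 3*r^2 - 20*r + 21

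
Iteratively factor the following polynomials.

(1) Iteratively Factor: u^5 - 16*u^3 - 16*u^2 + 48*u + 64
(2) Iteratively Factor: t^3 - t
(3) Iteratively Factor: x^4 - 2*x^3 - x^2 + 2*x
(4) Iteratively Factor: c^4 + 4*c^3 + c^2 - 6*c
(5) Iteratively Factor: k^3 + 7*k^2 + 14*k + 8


(1) = (u + 2)*(u^4 - 2*u^3 - 12*u^2 + 8*u + 32) = (u + 2)^2*(u^3 - 4*u^2 - 4*u + 16) = (u - 2)*(u + 2)^2*(u^2 - 2*u - 8) = (u - 4)*(u - 2)*(u + 2)^2*(u + 2)
(2) = (t)*(t^2 - 1) = t*(t - 1)*(t + 1)
(3) = (x)*(x^3 - 2*x^2 - x + 2) = x*(x - 2)*(x^2 - 1) = x*(x - 2)*(x - 1)*(x + 1)
(4) = (c)*(c^3 + 4*c^2 + c - 6) = c*(c + 3)*(c^2 + c - 2) = c*(c + 2)*(c + 3)*(c - 1)
(5) = (k + 1)*(k^2 + 6*k + 8) = (k + 1)*(k + 4)*(k + 2)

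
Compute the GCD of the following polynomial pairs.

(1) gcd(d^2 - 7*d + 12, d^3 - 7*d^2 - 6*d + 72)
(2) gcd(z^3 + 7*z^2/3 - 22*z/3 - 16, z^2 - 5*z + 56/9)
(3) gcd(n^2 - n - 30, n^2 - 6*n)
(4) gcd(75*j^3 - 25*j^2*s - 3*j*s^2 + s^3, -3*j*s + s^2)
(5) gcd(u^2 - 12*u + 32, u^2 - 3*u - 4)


(1) = gcd((d - 4)*(d - 3), (d - 6)*(d - 4)*(d + 3)) = d - 4
(2) = gcd((z - 8/3)*(z + 2)*(z + 3), (z - 8/3)*(z - 7/3)) = z - 8/3
(3) = gcd((n - 6)*(n + 5), n*(n - 6)) = n - 6
(4) = gcd((-5*j + s)*(-3*j + s)*(5*j + s), s*(-3*j + s)) = -3*j + s
(5) = gcd((u - 8)*(u - 4), (u - 4)*(u + 1)) = u - 4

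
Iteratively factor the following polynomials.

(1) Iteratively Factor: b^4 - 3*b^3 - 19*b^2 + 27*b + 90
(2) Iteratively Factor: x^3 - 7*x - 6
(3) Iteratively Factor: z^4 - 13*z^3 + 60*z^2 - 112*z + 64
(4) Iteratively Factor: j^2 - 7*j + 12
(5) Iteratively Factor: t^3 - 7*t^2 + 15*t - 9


(1) = (b - 5)*(b^3 + 2*b^2 - 9*b - 18) = (b - 5)*(b + 3)*(b^2 - b - 6) = (b - 5)*(b - 3)*(b + 3)*(b + 2)
(2) = (x + 2)*(x^2 - 2*x - 3) = (x + 1)*(x + 2)*(x - 3)
(3) = (z - 1)*(z^3 - 12*z^2 + 48*z - 64) = (z - 4)*(z - 1)*(z^2 - 8*z + 16) = (z - 4)^2*(z - 1)*(z - 4)
(4) = (j - 3)*(j - 4)
(5) = (t - 3)*(t^2 - 4*t + 3) = (t - 3)*(t - 1)*(t - 3)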